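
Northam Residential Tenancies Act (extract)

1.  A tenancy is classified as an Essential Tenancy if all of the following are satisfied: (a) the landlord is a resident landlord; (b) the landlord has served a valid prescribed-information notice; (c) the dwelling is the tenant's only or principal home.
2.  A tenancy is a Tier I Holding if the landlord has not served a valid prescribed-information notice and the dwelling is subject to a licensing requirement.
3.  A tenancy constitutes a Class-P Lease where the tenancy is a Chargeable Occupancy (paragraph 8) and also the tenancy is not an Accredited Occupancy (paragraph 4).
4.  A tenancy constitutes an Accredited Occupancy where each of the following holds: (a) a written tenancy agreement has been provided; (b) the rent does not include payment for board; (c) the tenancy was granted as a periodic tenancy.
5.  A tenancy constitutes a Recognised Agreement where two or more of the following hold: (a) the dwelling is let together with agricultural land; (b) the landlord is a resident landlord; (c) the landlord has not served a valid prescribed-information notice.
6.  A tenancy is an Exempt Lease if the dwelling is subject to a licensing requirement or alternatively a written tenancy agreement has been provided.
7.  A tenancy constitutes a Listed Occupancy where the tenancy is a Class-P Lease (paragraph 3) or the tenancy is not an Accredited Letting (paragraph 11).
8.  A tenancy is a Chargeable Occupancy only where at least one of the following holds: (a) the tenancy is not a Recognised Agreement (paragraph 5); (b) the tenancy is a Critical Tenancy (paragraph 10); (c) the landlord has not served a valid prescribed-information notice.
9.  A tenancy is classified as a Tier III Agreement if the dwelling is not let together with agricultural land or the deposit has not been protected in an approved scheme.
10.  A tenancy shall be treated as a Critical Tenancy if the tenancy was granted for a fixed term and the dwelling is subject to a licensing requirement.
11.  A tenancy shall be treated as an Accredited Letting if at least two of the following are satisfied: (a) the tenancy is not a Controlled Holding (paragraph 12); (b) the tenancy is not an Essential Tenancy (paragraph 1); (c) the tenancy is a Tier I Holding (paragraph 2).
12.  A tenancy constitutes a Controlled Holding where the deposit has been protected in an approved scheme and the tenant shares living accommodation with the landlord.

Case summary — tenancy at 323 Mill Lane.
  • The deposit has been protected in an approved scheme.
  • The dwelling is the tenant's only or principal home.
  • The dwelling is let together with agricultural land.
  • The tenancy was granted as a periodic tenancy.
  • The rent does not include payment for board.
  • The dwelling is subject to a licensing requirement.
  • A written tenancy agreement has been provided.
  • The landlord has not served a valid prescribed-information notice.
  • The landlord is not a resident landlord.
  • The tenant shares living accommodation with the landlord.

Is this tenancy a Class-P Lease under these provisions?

paragraph 5 — Recognised Agreement: the dwelling is let together with agricultural land? yes; the landlord is a resident landlord? no; the landlord has not served a valid prescribed-information notice? yes — 2 of 3 hold (need ≥2) → satisfied.
paragraph 10 — Critical Tenancy: [the tenancy was granted for a fixed term? no] AND [the dwelling is subject to a licensing requirement? yes] → not satisfied.
paragraph 8 — Chargeable Occupancy: [not a Recognised Agreement (paragraph 5)? no] OR [Critical Tenancy (paragraph 10)? no] OR [the landlord has not served a valid prescribed-information notice? yes] → satisfied.
paragraph 4 — Accredited Occupancy: [a written tenancy agreement has been provided? yes] AND [the rent does not include payment for board? yes] AND [the tenancy was granted as a periodic tenancy? yes] → satisfied.
paragraph 3 — Class-P Lease: [Chargeable Occupancy (paragraph 8)? yes] AND [not an Accredited Occupancy (paragraph 4)? no] → not satisfied.

No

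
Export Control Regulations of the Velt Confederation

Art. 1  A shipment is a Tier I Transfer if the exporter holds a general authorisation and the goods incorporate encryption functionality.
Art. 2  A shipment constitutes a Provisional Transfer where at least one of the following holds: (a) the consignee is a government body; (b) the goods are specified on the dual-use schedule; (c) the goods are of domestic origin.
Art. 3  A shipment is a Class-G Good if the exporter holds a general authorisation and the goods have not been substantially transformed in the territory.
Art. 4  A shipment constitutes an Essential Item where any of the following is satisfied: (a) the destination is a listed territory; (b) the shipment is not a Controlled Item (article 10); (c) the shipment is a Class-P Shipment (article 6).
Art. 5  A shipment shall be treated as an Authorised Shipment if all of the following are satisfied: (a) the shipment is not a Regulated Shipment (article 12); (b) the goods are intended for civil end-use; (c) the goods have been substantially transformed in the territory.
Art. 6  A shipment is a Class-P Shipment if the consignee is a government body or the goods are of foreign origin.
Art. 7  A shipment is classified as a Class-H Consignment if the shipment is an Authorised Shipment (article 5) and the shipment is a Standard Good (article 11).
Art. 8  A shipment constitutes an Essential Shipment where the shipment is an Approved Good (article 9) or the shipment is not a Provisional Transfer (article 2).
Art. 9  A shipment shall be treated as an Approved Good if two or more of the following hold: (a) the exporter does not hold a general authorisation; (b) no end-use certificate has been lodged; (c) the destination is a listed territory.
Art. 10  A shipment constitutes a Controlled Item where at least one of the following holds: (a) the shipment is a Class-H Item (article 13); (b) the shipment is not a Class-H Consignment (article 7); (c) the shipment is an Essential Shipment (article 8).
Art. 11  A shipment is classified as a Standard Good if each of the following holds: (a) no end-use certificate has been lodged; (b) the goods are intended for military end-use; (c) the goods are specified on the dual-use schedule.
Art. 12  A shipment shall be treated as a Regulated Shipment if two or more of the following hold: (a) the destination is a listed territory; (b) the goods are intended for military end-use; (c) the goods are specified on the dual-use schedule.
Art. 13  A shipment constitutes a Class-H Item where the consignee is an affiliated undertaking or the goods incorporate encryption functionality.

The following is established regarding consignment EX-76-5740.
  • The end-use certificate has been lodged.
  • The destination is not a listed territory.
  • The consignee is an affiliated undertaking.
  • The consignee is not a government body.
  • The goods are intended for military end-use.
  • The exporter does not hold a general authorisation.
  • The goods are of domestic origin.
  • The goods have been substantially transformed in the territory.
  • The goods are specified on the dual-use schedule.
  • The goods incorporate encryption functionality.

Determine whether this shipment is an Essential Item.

Under article 13: the consignee is an affiliated undertaking? yes; or the goods incorporate encryption functionality? yes. So the shipment is a Class-H Item.
Under article 12: the destination is a listed territory? no; the goods are intended for military end-use? yes; the goods are specified on the dual-use schedule? yes — 2 of 3 hold (need ≥2) → satisfied.
Under article 5: not a Regulated Shipment (article 12)? no; and the goods are intended for civil end-use? no; and the goods have been substantially transformed in the territory? yes. So the shipment is not an Authorised Shipment.
Under article 11: no end-use certificate has been lodged? no; and the goods are intended for military end-use? yes; and the goods are specified on the dual-use schedule? yes. So the shipment is not a Standard Good.
Under article 7: Authorised Shipment (article 5)? no; and Standard Good (article 11)? no. So the shipment is not a Class-H Consignment.
Under article 9: the exporter does not hold a general authorisation? yes; no end-use certificate has been lodged? no; the destination is a listed territory? no — 1 of 3 hold (need ≥2) → not satisfied.
Under article 2: the consignee is a government body? no; or the goods are specified on the dual-use schedule? yes; or the goods are of domestic origin? yes. So the shipment is a Provisional Transfer.
Under article 8: Approved Good (article 9)? no; or not a Provisional Transfer (article 2)? no. So the shipment is not an Essential Shipment.
Under article 10: Class-H Item (article 13)? yes; or not a Class-H Consignment (article 7)? yes; or Essential Shipment (article 8)? no. So the shipment is a Controlled Item.
Under article 6: the consignee is a government body? no; or the goods are of foreign origin? no. So the shipment is not a Class-P Shipment.
Under article 4: the destination is a listed territory? no; or not a Controlled Item (article 10)? no; or Class-P Shipment (article 6)? no. So the shipment is not an Essential Item.

No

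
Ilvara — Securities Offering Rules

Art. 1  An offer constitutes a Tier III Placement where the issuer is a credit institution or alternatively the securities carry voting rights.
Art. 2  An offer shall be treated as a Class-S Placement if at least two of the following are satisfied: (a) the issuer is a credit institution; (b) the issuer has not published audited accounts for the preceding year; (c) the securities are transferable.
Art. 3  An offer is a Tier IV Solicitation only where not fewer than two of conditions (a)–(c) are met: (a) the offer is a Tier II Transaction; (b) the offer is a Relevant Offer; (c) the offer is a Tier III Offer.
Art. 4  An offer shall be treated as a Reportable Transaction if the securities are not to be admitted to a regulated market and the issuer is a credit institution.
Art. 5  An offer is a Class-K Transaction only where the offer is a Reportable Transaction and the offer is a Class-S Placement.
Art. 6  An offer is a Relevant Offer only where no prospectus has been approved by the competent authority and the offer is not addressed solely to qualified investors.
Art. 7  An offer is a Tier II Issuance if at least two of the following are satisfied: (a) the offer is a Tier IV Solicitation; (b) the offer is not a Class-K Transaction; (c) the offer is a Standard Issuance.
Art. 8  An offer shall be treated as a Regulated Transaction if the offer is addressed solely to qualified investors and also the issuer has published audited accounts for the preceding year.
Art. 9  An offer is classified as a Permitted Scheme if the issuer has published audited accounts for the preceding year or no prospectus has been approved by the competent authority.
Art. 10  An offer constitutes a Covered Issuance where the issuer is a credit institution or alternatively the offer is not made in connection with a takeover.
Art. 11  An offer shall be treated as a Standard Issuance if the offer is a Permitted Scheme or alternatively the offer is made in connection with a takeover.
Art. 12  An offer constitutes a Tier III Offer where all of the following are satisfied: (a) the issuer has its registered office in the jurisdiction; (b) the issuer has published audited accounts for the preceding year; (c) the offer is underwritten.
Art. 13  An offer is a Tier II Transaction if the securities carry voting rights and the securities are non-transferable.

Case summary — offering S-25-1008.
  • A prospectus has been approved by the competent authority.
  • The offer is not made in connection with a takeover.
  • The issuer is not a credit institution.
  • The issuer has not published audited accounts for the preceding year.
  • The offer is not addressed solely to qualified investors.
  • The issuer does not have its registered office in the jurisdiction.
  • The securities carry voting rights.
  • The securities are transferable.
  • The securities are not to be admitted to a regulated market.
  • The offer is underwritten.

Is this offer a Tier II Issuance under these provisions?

article 13 — Tier II Transaction: [the securities carry voting rights? yes] AND [the securities are non-transferable? no] → not satisfied.
article 6 — Relevant Offer: [no prospectus has been approved by the competent authority? no] AND [the offer is not addressed solely to qualified investors? yes] → not satisfied.
article 12 — Tier III Offer: [the issuer has its registered office in the jurisdiction? no] AND [the issuer has published audited accounts for the preceding year? no] AND [the offer is underwritten? yes] → not satisfied.
article 3 — Tier IV Solicitation: Tier II Transaction (article 13)? no; Relevant Offer (article 6)? no; Tier III Offer (article 12)? no — 0 of 3 hold (need ≥2) → not satisfied.
article 4 — Reportable Transaction: [the securities are not to be admitted to a regulated market? yes] AND [the issuer is a credit institution? no] → not satisfied.
article 2 — Class-S Placement: the issuer is a credit institution? no; the issuer has not published audited accounts for the preceding year? yes; the securities are transferable? yes — 2 of 3 hold (need ≥2) → satisfied.
article 5 — Class-K Transaction: [Reportable Transaction (article 4)? no] AND [Class-S Placement (article 2)? yes] → not satisfied.
article 9 — Permitted Scheme: [the issuer has published audited accounts for the preceding year? no] OR [no prospectus has been approved by the competent authority? no] → not satisfied.
article 11 — Standard Issuance: [Permitted Scheme (article 9)? no] OR [the offer is made in connection with a takeover? no] → not satisfied.
article 7 — Tier II Issuance: Tier IV Solicitation (article 3)? no; not a Class-K Transaction (article 5)? yes; Standard Issuance (article 11)? no — 1 of 3 hold (need ≥2) → not satisfied.

No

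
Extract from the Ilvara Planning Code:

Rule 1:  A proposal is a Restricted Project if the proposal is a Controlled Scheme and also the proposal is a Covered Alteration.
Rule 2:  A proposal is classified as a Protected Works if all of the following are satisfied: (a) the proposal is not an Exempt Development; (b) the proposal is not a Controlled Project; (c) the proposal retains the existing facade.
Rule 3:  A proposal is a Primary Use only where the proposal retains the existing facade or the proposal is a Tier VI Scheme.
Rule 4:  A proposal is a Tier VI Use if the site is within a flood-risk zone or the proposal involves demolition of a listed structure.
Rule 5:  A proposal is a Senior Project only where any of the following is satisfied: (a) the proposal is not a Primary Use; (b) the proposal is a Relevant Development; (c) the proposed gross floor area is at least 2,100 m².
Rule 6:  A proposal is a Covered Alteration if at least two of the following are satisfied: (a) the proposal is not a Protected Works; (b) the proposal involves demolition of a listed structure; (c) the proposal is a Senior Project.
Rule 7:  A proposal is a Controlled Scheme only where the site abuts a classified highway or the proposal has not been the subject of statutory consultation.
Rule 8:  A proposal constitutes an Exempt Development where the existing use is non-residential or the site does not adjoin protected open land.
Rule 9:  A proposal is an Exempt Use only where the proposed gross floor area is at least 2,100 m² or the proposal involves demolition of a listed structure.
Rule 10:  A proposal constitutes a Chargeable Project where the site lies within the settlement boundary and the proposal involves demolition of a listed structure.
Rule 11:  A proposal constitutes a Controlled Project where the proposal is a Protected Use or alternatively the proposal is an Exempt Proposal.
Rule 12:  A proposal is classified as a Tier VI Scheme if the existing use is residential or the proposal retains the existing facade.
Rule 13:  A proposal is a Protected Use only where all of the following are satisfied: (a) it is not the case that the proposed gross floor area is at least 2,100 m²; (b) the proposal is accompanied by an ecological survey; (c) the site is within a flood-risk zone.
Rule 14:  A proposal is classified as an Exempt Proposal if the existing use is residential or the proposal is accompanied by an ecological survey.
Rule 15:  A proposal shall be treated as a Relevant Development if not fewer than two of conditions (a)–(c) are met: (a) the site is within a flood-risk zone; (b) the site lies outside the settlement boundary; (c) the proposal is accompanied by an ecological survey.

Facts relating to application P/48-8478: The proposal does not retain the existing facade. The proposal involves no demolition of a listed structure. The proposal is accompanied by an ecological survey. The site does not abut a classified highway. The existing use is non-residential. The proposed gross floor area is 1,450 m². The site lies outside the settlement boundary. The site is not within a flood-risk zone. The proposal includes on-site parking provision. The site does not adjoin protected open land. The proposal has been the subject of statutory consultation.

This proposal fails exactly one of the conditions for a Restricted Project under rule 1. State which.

Controlled Scheme

rule 7 — Controlled Scheme: [the site abuts a classified highway? no] OR [the proposal has not been the subject of statutory consultation? no] → not satisfied.
rule 8 — Exempt Development: [the existing use is non-residential? yes] OR [the site does not adjoin protected open land? yes] → satisfied.
rule 13 — Protected Use: [proposed gross floor area: 1,450 m² ≥ 2,100 m²? no, so negated condition yes] AND [the proposal is accompanied by an ecological survey? yes] AND [the site is within a flood-risk zone? no] → not satisfied.
rule 14 — Exempt Proposal: [the existing use is residential? no] OR [the proposal is accompanied by an ecological survey? yes] → satisfied.
rule 11 — Controlled Project: [Protected Use (rule 13)? no] OR [Exempt Proposal (rule 14)? yes] → satisfied.
rule 2 — Protected Works: [not an Exempt Development (rule 8)? no] AND [not a Controlled Project (rule 11)? no] AND [the proposal retains the existing facade? no] → not satisfied.
rule 12 — Tier VI Scheme: [the existing use is residential? no] OR [the proposal retains the existing facade? no] → not satisfied.
rule 3 — Primary Use: [the proposal retains the existing facade? no] OR [Tier VI Scheme (rule 12)? no] → not satisfied.
rule 15 — Relevant Development: the site is within a flood-risk zone? no; the site lies outside the settlement boundary? yes; the proposal is accompanied by an ecological survey? yes — 2 of 3 hold (need ≥2) → satisfied.
rule 5 — Senior Project: [not a Primary Use (rule 3)? yes] OR [Relevant Development (rule 15)? yes] OR [proposed gross floor area: 1,450 m² ≥ 2,100 m²? no] → satisfied.
rule 6 — Covered Alteration: not a Protected Works (rule 2)? yes; the proposal involves demolition of a listed structure? no; Senior Project (rule 5)? yes — 2 of 3 hold (need ≥2) → satisfied.
rule 1 — Restricted Project: [Controlled Scheme (rule 7)? no] AND [Covered Alteration (rule 6)? yes] → not satisfied.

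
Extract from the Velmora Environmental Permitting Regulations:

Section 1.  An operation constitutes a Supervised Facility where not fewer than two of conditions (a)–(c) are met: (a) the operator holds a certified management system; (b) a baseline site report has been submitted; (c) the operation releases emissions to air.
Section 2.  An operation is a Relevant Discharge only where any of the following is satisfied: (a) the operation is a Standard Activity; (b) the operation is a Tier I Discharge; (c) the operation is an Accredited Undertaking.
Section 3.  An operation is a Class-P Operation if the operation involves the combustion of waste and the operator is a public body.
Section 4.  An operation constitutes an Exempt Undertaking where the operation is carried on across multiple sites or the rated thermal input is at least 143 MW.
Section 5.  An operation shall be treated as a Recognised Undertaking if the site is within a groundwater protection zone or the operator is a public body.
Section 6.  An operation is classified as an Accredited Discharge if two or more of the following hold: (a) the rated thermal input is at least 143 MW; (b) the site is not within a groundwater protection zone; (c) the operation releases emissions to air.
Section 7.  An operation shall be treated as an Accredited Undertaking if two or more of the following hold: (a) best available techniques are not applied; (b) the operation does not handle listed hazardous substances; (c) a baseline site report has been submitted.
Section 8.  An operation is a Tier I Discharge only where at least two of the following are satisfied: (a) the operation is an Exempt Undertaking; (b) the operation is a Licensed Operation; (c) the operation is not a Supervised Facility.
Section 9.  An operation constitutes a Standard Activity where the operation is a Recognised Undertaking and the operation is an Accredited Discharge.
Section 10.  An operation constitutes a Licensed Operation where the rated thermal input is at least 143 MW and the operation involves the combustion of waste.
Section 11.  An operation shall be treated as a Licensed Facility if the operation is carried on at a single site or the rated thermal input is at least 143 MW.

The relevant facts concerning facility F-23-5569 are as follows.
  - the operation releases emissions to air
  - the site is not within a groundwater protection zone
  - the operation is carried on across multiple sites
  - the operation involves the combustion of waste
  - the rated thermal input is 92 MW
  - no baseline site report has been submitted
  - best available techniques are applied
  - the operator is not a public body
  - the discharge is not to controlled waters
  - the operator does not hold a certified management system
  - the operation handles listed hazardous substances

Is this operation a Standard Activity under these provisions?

No

section 5 — Recognised Undertaking: [the site is within a groundwater protection zone? no] OR [the operator is a public body? no] → not satisfied.
section 6 — Accredited Discharge: rated thermal input: 92 MW ≥ 143 MW? no; the site is not within a groundwater protection zone? yes; the operation releases emissions to air? yes — 2 of 3 hold (need ≥2) → satisfied.
section 9 — Standard Activity: [Recognised Undertaking (section 5)? no] AND [Accredited Discharge (section 6)? yes] → not satisfied.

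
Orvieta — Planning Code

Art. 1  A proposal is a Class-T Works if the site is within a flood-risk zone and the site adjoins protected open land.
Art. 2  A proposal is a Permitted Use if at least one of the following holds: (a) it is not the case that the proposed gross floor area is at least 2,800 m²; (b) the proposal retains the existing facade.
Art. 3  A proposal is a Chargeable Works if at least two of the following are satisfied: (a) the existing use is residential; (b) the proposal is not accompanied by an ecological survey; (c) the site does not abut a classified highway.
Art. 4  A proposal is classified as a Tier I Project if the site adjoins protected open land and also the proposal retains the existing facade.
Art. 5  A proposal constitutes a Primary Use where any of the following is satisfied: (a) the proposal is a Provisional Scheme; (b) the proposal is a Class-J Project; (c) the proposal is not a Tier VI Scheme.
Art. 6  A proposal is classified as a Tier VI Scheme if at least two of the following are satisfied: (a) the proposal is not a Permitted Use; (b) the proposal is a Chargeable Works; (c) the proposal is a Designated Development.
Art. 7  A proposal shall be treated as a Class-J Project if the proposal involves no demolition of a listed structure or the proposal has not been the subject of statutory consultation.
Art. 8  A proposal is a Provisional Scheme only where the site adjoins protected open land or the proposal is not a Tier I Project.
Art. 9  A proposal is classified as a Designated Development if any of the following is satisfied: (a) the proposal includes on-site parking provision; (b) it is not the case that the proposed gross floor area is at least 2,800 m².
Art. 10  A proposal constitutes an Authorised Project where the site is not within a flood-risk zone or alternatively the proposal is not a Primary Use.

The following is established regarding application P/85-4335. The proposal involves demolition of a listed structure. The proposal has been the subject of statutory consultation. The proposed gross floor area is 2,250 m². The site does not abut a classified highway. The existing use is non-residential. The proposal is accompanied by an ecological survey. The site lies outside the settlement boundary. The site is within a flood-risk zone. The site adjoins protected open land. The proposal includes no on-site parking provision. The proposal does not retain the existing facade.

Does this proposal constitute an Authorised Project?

Under article 4: the site adjoins protected open land? yes; and the proposal retains the existing facade? no. So the proposal is not a Tier I Project.
Under article 8: the site adjoins protected open land? yes; or not a Tier I Project (article 4)? yes. So the proposal is a Provisional Scheme.
Under article 7: the proposal involves no demolition of a listed structure? no; or the proposal has not been the subject of statutory consultation? no. So the proposal is not a Class-J Project.
Under article 2: proposed gross floor area: 2,250 m² ≥ 2,800 m²? no, so negated condition yes; or the proposal retains the existing facade? no. So the proposal is a Permitted Use.
Under article 3: the existing use is residential? no; the proposal is not accompanied by an ecological survey? no; the site does not abut a classified highway? yes — 1 of 3 hold (need ≥2) → not satisfied.
Under article 9: the proposal includes on-site parking provision? no; or proposed gross floor area: 2,250 m² ≥ 2,800 m²? no, so negated condition yes. So the proposal is a Designated Development.
Under article 6: not a Permitted Use (article 2)? no; Chargeable Works (article 3)? no; Designated Development (article 9)? yes — 1 of 3 hold (need ≥2) → not satisfied.
Under article 5: Provisional Scheme (article 8)? yes; or Class-J Project (article 7)? no; or not a Tier VI Scheme (article 6)? yes. So the proposal is a Primary Use.
Under article 10: the site is not within a flood-risk zone? no; or not a Primary Use (article 5)? no. So the proposal is not an Authorised Project.

No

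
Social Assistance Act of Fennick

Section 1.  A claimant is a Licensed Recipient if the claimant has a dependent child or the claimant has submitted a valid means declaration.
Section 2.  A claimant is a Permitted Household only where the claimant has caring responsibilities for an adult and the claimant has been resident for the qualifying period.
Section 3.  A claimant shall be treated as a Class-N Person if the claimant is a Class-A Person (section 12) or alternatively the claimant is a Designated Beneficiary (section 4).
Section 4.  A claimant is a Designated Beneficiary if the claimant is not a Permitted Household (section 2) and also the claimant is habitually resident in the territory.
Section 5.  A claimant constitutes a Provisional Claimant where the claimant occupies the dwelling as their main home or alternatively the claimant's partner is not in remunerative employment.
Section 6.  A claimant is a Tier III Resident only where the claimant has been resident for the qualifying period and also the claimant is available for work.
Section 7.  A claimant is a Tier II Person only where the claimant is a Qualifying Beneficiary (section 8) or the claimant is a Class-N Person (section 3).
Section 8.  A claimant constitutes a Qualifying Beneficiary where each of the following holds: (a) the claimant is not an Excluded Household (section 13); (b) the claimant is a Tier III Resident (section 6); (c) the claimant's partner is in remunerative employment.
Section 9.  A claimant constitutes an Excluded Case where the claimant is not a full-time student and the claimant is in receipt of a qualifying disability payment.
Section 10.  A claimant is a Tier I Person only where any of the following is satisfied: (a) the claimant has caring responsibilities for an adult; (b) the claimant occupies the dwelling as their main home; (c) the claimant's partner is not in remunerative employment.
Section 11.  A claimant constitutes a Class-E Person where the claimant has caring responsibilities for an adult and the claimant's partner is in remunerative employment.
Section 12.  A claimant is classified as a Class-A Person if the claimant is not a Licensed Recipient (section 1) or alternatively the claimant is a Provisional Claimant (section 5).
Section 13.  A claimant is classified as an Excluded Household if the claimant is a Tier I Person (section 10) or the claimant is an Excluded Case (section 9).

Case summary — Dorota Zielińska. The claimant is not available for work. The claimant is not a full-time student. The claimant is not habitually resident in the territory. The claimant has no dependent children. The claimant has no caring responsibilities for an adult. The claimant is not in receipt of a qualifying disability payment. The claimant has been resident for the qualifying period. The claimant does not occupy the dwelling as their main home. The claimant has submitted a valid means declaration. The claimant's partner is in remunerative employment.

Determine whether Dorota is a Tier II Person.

No

section 10 — Tier I Person: [the claimant has caring responsibilities for an adult? no] OR [the claimant occupies the dwelling as their main home? no] OR [the claimant's partner is not in remunerative employment? no] → not satisfied.
section 9 — Excluded Case: [the claimant is not a full-time student? yes] AND [the claimant is in receipt of a qualifying disability payment? no] → not satisfied.
section 13 — Excluded Household: [Tier I Person (section 10)? no] OR [Excluded Case (section 9)? no] → not satisfied.
section 6 — Tier III Resident: [the claimant has been resident for the qualifying period? yes] AND [the claimant is available for work? no] → not satisfied.
section 8 — Qualifying Beneficiary: [not an Excluded Household (section 13)? yes] AND [Tier III Resident (section 6)? no] AND [the claimant's partner is in remunerative employment? yes] → not satisfied.
section 1 — Licensed Recipient: [the claimant has a dependent child? no] OR [the claimant has submitted a valid means declaration? yes] → satisfied.
section 5 — Provisional Claimant: [the claimant occupies the dwelling as their main home? no] OR [the claimant's partner is not in remunerative employment? no] → not satisfied.
section 12 — Class-A Person: [not a Licensed Recipient (section 1)? no] OR [Provisional Claimant (section 5)? no] → not satisfied.
section 2 — Permitted Household: [the claimant has caring responsibilities for an adult? no] AND [the claimant has been resident for the qualifying period? yes] → not satisfied.
section 4 — Designated Beneficiary: [not a Permitted Household (section 2)? yes] AND [the claimant is habitually resident in the territory? no] → not satisfied.
section 3 — Class-N Person: [Class-A Person (section 12)? no] OR [Designated Beneficiary (section 4)? no] → not satisfied.
section 7 — Tier II Person: [Qualifying Beneficiary (section 8)? no] OR [Class-N Person (section 3)? no] → not satisfied.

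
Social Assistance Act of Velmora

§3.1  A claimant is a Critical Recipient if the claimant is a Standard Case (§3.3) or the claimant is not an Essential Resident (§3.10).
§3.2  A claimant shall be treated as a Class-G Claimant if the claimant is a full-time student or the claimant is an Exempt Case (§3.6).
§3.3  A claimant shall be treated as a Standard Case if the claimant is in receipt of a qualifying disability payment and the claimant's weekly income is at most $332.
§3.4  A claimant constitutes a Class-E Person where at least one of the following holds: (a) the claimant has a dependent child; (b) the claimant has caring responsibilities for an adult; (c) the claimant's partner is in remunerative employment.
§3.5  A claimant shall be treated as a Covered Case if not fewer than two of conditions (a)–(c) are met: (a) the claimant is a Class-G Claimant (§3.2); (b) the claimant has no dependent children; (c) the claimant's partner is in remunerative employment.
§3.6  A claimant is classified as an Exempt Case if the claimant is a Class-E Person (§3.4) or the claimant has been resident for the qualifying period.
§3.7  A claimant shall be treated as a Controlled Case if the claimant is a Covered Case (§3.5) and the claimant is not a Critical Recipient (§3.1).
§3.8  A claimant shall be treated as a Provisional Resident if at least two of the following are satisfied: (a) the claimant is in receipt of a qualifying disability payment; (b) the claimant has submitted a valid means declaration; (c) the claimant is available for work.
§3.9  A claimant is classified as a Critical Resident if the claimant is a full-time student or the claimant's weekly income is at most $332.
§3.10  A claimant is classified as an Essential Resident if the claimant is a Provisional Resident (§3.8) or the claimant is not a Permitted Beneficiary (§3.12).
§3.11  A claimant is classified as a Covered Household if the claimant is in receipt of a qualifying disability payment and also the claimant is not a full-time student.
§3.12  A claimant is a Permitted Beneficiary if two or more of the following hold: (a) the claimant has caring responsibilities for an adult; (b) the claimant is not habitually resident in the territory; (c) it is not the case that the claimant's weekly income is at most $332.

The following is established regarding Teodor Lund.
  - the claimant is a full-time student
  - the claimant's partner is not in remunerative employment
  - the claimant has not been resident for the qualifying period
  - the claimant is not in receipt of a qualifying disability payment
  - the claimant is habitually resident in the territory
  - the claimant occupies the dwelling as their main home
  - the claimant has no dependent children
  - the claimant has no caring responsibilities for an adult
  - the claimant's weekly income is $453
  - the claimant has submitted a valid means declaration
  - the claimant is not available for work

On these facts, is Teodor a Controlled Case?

Yes

Under §3.4: the claimant has a dependent child? no; or the claimant has caring responsibilities for an adult? no; or the claimant's partner is in remunerative employment? no. So the claimant is not a Class-E Person.
Under §3.6: Class-E Person (§3.4)? no; or the claimant has been resident for the qualifying period? no. So the claimant is not an Exempt Case.
Under §3.2: the claimant is a full-time student? yes; or Exempt Case (§3.6)? no. So the claimant is a Class-G Claimant.
Under §3.5: Class-G Claimant (§3.2)? yes; the claimant has no dependent children? yes; the claimant's partner is in remunerative employment? no — 2 of 3 hold (need ≥2) → satisfied.
Under §3.3: the claimant is in receipt of a qualifying disability payment? no; and claimant's weekly income: $453 ≤ $332? no. So the claimant is not a Standard Case.
Under §3.8: the claimant is in receipt of a qualifying disability payment? no; the claimant has submitted a valid means declaration? yes; the claimant is available for work? no — 1 of 3 hold (need ≥2) → not satisfied.
Under §3.12: the claimant has caring responsibilities for an adult? no; the claimant is not habitually resident in the territory? no; claimant's weekly income: $453 ≤ $332? no, so negated condition yes — 1 of 3 hold (need ≥2) → not satisfied.
Under §3.10: Provisional Resident (§3.8)? no; or not a Permitted Beneficiary (§3.12)? yes. So the claimant is an Essential Resident.
Under §3.1: Standard Case (§3.3)? no; or not an Essential Resident (§3.10)? no. So the claimant is not a Critical Recipient.
Under §3.7: Covered Case (§3.5)? yes; and not a Critical Recipient (§3.1)? yes. So the claimant is a Controlled Case.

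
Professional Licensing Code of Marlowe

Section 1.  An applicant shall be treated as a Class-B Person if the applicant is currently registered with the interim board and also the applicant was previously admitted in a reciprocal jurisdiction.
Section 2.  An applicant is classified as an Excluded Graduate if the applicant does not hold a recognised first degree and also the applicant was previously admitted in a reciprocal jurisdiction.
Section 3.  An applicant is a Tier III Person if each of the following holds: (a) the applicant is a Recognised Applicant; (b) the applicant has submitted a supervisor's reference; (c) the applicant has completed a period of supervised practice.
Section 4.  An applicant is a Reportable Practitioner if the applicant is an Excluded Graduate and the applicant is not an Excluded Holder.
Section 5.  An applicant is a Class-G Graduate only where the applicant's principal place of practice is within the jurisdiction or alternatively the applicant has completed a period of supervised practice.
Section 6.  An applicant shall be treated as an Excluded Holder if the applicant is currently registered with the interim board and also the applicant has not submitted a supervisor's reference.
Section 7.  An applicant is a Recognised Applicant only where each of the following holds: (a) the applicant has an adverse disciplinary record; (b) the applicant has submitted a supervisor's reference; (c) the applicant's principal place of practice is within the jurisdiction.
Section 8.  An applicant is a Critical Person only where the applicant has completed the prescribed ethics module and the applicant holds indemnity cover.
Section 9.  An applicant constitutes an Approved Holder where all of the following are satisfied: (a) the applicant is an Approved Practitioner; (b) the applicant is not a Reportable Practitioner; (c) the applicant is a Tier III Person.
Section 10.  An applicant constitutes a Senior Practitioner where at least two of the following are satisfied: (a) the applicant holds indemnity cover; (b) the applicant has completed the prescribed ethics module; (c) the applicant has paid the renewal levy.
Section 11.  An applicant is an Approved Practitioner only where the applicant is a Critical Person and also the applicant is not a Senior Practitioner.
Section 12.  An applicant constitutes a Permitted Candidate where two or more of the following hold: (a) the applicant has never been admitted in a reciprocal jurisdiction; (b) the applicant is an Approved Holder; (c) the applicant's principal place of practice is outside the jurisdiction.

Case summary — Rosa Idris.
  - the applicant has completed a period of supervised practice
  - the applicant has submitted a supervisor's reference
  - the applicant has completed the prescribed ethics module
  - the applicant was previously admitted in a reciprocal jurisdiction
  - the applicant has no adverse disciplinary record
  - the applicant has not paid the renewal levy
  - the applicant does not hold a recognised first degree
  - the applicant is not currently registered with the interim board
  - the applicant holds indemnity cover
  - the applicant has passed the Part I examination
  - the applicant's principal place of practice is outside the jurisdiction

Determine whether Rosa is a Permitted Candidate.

No

section 8 — Critical Person: [the applicant has completed the prescribed ethics module? yes] AND [the applicant holds indemnity cover? yes] → satisfied.
section 10 — Senior Practitioner: the applicant holds indemnity cover? yes; the applicant has completed the prescribed ethics module? yes; the applicant has paid the renewal levy? no — 2 of 3 hold (need ≥2) → satisfied.
section 11 — Approved Practitioner: [Critical Person (section 8)? yes] AND [not a Senior Practitioner (section 10)? no] → not satisfied.
section 2 — Excluded Graduate: [the applicant does not hold a recognised first degree? yes] AND [the applicant was previously admitted in a reciprocal jurisdiction? yes] → satisfied.
section 6 — Excluded Holder: [the applicant is currently registered with the interim board? no] AND [the applicant has not submitted a supervisor's reference? no] → not satisfied.
section 4 — Reportable Practitioner: [Excluded Graduate (section 2)? yes] AND [not an Excluded Holder (section 6)? yes] → satisfied.
section 7 — Recognised Applicant: [the applicant has an adverse disciplinary record? no] AND [the applicant has submitted a supervisor's reference? yes] AND [the applicant's principal place of practice is within the jurisdiction? no] → not satisfied.
section 3 — Tier III Person: [Recognised Applicant (section 7)? no] AND [the applicant has submitted a supervisor's reference? yes] AND [the applicant has completed a period of supervised practice? yes] → not satisfied.
section 9 — Approved Holder: [Approved Practitioner (section 11)? no] AND [not a Reportable Practitioner (section 4)? no] AND [Tier III Person (section 3)? no] → not satisfied.
section 12 — Permitted Candidate: the applicant has never been admitted in a reciprocal jurisdiction? no; Approved Holder (section 9)? no; the applicant's principal place of practice is outside the jurisdiction? yes — 1 of 3 hold (need ≥2) → not satisfied.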